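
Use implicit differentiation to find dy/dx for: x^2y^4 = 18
Take d/dx of both sides. Since y is implicitly a function of x, the chain rule attaches a y' = dy/dx factor whenever we differentiate through y.

Set F(x, y) = (left side) − (right side), so the curve is F = 0. Differentiating each term of F:
  d/dx[x^2y^4] = 4x^2y^3·y' + 2xy^4
  d/dx[-18] = 0

Collecting, the y'-free part is the partial derivative in x and the y' coefficient is the partial derivative in y:
  ∂F/∂x = 2xy^4
  ∂F/∂y = 4x^2y^3

so d/dx[F(x, y(x))] = ∂F/∂x + (∂F/∂y)·y' = 0. Rearranging,
  dy/dx = -(∂F/∂x)/(∂F/∂y) = -(2xy^4)/(4x^2y^3) = -y/(2x)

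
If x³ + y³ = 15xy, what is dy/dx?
Differentiate both sides with respect to x, treating y as y(x). By the chain rule, any term containing y contributes a factor of y' = dy/dx when we differentiate it.

Move every term to one side and write the relation as F(x, y) = 0. Term by term,
  d/dx[x^3] = 3x^2
  d/dx[-15xy] = -15x·y' - 15y
  d/dx[y^3] = 3y^2·y'

The pieces without y' make up ∂F/∂x and the coefficient of y' is ∂F/∂y:
  ∂F/∂x = 3x^2 - 15y,
  ∂F/∂y = -15x + 3y^2.

Since d/dx[F] = ∂F/∂x + (∂F/∂y)·y' = 0, solve for y':
  (∂F/∂y)·y' = -∂F/∂x
  dy/dx = -(∂F/∂x)/(∂F/∂y) = -(3x^2 - 15y)/(-15x + 3y^2) = (x^2 - 5y)/(5x - y^2)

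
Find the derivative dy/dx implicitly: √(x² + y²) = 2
Differentiate both sides with respect to x, treating y as y(x). By the chain rule, any term containing y contributes a factor of y' = dy/dx when we differentiate it.

Move every term to one side and write the relation as F(x, y) = 0. Term by term,
  d/dx[√(x^2 + y^2)] = (x + y·y')/√(x^2 + y^2)
  d/dx[-2] = 0

The pieces without y' make up ∂F/∂x and the coefficient of y' is ∂F/∂y:
  ∂F/∂x = x/√(x^2 + y^2),
  ∂F/∂y = y/√(x^2 + y^2).

Since d/dx[F] = ∂F/∂x + (∂F/∂y)·y' = 0, solve for y':
  (∂F/∂y)·y' = -∂F/∂x
  dy/dx = -(∂F/∂x)/(∂F/∂y) = -(x/√(x^2 + y^2))/(y/√(x^2 + y^2)) = -x/y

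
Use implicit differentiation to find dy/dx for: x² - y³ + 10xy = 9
Take d/dx of both sides. Since y is implicitly a function of x, the chain rule attaches a y' = dy/dx factor whenever we differentiate through y.

Set F(x, y) = (left side) − (right side), so the curve is F = 0. Differentiating each term of F:
  d/dx[x^2] = 2x
  d/dx[10xy] = 10x·y' + 10y
  d/dx[-y^3] = -3y^2·y'
  d/dx[-9] = 0

Collecting, the y'-free part is the partial derivative in x and the y' coefficient is the partial derivative in y:
  ∂F/∂x = 2x + 10y
  ∂F/∂y = 10x - 3y^2

so d/dx[F(x, y(x))] = ∂F/∂x + (∂F/∂y)·y' = 0. Rearranging,
  dy/dx = -(∂F/∂x)/(∂F/∂y) = -(2x + 10y)/(10x - 3y^2) = 2(-x - 5y)/(10x - 3y^2)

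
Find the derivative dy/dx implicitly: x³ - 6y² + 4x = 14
Differentiate both sides with respect to x, treating y as y(x). By the chain rule, any term containing y contributes a factor of y' = dy/dx when we differentiate it.

Move every term to one side and write the relation as F(x, y) = 0. Term by term,
  d/dx[x^3] = 3x^2
  d/dx[4x] = 4
  d/dx[-6y^2] = -12y·y'
  d/dx[-14] = 0

The pieces without y' make up ∂F/∂x and the coefficient of y' is ∂F/∂y:
  ∂F/∂x = 3x^2 + 4,
  ∂F/∂y = -12y.

Since d/dx[F] = ∂F/∂x + (∂F/∂y)·y' = 0, solve for y':
  (∂F/∂y)·y' = -∂F/∂x
  dy/dx = -(∂F/∂x)/(∂F/∂y) = -(3x^2 + 4)/(-12y) = (3x^2 + 4)/(12y)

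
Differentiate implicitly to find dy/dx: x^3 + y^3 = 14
Differentiate both sides with respect to x, treating y as y(x). By the chain rule, any term containing y contributes a factor of y' = dy/dx when we differentiate it.

Move every term to one side and write the relation as F(x, y) = 0. Term by term,
  d/dx[x^3] = 3x^2
  d/dx[y^3] = 3y^2·y'
  d/dx[-14] = 0

The pieces without y' make up ∂F/∂x and the coefficient of y' is ∂F/∂y:
  ∂F/∂x = 3x^2,
  ∂F/∂y = 3y^2.

Since d/dx[F] = ∂F/∂x + (∂F/∂y)·y' = 0, solve for y':
  (∂F/∂y)·y' = -∂F/∂x
  dy/dx = -(∂F/∂x)/(∂F/∂y) = -(3x^2)/(3y^2) = -x^2/y^2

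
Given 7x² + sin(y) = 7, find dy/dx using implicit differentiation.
Apply d/dx to both sides, remembering that y depends on x. Each occurrence of y therefore brings in a y' = dy/dx via the chain rule.

With F(x, y) equal to the left-hand side minus the right, differentiate F term by term:
  d/dx[7x^2] = 14x
  d/dx[sin(y)] = y'·cos(y)
  d/dx[-7] = 0
Adding these up, d/dx[F] = 0 becomes
  (14x) + (cos(y))·y' = 0,
so isolating y',
  dy/dx = -(14x)/(cos(y)) = -14x/cos(y)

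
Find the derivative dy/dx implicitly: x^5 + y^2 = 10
Differentiate both sides with respect to x, treating y as y(x). By the chain rule, any term containing y contributes a factor of y' = dy/dx when we differentiate it.

Move every term to one side and write the relation as F(x, y) = 0. Term by term,
  d/dx[x^5] = 5x^4
  d/dx[y^2] = 2y·y'
  d/dx[-10] = 0

The pieces without y' make up ∂F/∂x and the coefficient of y' is ∂F/∂y:
  ∂F/∂x = 5x^4,
  ∂F/∂y = 2y.

Since d/dx[F] = ∂F/∂x + (∂F/∂y)·y' = 0, solve for y':
  (∂F/∂y)·y' = -∂F/∂x
  dy/dx = -(∂F/∂x)/(∂F/∂y) = -(5x^4)/(2y) = -5x^4/(2y)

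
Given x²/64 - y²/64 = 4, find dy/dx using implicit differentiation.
Apply d/dx to both sides, remembering that y depends on x. Each occurrence of y therefore brings in a y' = dy/dx via the chain rule.

With F(x, y) equal to the left-hand side minus the right, differentiate F term by term:
  d/dx[x^2/64] = x/32
  d/dx[-y^2/64] = -y·y'/32
  d/dx[-4] = 0
Adding these up, d/dx[F] = 0 becomes
  (x/32) + (-y/32)·y' = 0,
so isolating y',
  dy/dx = -(x/32)/(-y/32) = x/y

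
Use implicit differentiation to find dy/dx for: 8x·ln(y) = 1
Take d/dx of both sides. Since y is implicitly a function of x, the chain rule attaches a y' = dy/dx factor whenever we differentiate through y.

Set F(x, y) = (left side) − (right side), so the curve is F = 0. Differentiating each term of F:
  d/dx[8x·ln(y)] = 8x·y'/y + 8ln(y)
  d/dx[-1] = 0

Collecting, the y'-free part is the partial derivative in x and the y' coefficient is the partial derivative in y:
  ∂F/∂x = 8ln(y)
  ∂F/∂y = 8x/y

so d/dx[F(x, y(x))] = ∂F/∂x + (∂F/∂y)·y' = 0. Rearranging,
  dy/dx = -(∂F/∂x)/(∂F/∂y) = -(8ln(y))/(8x/y) = -y·ln(y)/x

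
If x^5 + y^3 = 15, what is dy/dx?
Differentiate both sides with respect to x, treating y as y(x). By the chain rule, any term containing y contributes a factor of y' = dy/dx when we differentiate it.

Move every term to one side and write the relation as F(x, y) = 0. Term by term,
  d/dx[x^5] = 5x^4
  d/dx[y^3] = 3y^2·y'
  d/dx[-15] = 0

The pieces without y' make up ∂F/∂x and the coefficient of y' is ∂F/∂y:
  ∂F/∂x = 5x^4,
  ∂F/∂y = 3y^2.

Since d/dx[F] = ∂F/∂x + (∂F/∂y)·y' = 0, solve for y':
  (∂F/∂y)·y' = -∂F/∂x
  dy/dx = -(∂F/∂x)/(∂F/∂y) = -(5x^4)/(3y^2) = -5x^4/(3y^2)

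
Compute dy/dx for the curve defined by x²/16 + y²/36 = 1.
Differentiate the relation implicitly: treat y = y(x) and apply the chain rule, so every y-derivative picks up a y' = dy/dx factor.

With everything moved to the left-hand side, differentiate term by term:
  d/dx[x^2/16] = x/8
  d/dx[y^2/36] = y·y'/18
  d/dx[-1] = 0

Separating the contributions that come from x directly and those that come through y:
  without y':      x/8
  multiplying y':  y/18

so (x/8) + (y/18)·y' = 0, and therefore
  dy/dx = -(x/8)/(y/18) = -9x/(4y)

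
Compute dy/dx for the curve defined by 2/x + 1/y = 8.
Take d/dx of both sides. Since y is implicitly a function of x, the chain rule attaches a y' = dy/dx factor whenever we differentiate through y.

Set F(x, y) = (left side) − (right side), so the curve is F = 0. Differentiating each term of F:
  d/dx[1/y] = -y'/y^2
  d/dx[2/x] = -2/x^2
  d/dx[-8] = 0

Collecting, the y'-free part is the partial derivative in x and the y' coefficient is the partial derivative in y:
  ∂F/∂x = -2/x^2
  ∂F/∂y = -1/y^2

so d/dx[F(x, y(x))] = ∂F/∂x + (∂F/∂y)·y' = 0. Rearranging,
  dy/dx = -(∂F/∂x)/(∂F/∂y) = -(-2/x^2)/(-1/y^2) = -2y^2/x^2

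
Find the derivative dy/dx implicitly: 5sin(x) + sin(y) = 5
Differentiate the relation implicitly: treat y = y(x) and apply the chain rule, so every y-derivative picks up a y' = dy/dx factor.

With everything moved to the left-hand side, differentiate term by term:
  d/dx[5sin(x)] = 5cos(x)
  d/dx[sin(y)] = y'·cos(y)
  d/dx[-5] = 0

Separating the contributions that come from x directly and those that come through y:
  without y':      5cos(x)
  multiplying y':  cos(y)

so (5cos(x)) + (cos(y))·y' = 0, and therefore
  dy/dx = -(5cos(x))/(cos(y)) = -5cos(x)/cos(y)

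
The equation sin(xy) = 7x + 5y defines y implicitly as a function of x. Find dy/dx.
Take d/dx of both sides. Since y is implicitly a function of x, the chain rule attaches a y' = dy/dx factor whenever we differentiate through y.

Set F(x, y) = (left side) − (right side), so the curve is F = 0. Differentiating each term of F:
  d/dx[-7x] = -7
  d/dx[-5y] = -5·y'
  d/dx[sin(xy)] = (x·y' + y)·cos(xy)

Collecting, the y'-free part is the partial derivative in x and the y' coefficient is the partial derivative in y:
  ∂F/∂x = y·cos(xy) - 7
  ∂F/∂y = x·cos(xy) - 5

so d/dx[F(x, y(x))] = ∂F/∂x + (∂F/∂y)·y' = 0. Rearranging,
  dy/dx = -(∂F/∂x)/(∂F/∂y) = -(y·cos(xy) - 7)/(x·cos(xy) - 5) = (-y·cos(xy) + 7)/(x·cos(xy) - 5)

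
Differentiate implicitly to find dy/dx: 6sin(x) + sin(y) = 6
Differentiate the relation implicitly: treat y = y(x) and apply the chain rule, so every y-derivative picks up a y' = dy/dx factor.

With everything moved to the left-hand side, differentiate term by term:
  d/dx[6sin(x)] = 6cos(x)
  d/dx[sin(y)] = y'·cos(y)
  d/dx[-6] = 0

Separating the contributions that come from x directly and those that come through y:
  without y':      6cos(x)
  multiplying y':  cos(y)

so (6cos(x)) + (cos(y))·y' = 0, and therefore
  dy/dx = -(6cos(x))/(cos(y)) = -6cos(x)/cos(y)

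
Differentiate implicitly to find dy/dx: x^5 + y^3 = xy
Differentiate both sides with respect to x, treating y as y(x). By the chain rule, any term containing y contributes a factor of y' = dy/dx when we differentiate it.

Move every term to one side and write the relation as F(x, y) = 0. Term by term,
  d/dx[x^5] = 5x^4
  d/dx[-xy] = -x·y' - y
  d/dx[y^3] = 3y^2·y'

The pieces without y' make up ∂F/∂x and the coefficient of y' is ∂F/∂y:
  ∂F/∂x = 5x^4 - y,
  ∂F/∂y = -x + 3y^2.

Since d/dx[F] = ∂F/∂x + (∂F/∂y)·y' = 0, solve for y':
  (∂F/∂y)·y' = -∂F/∂x
  dy/dx = -(∂F/∂x)/(∂F/∂y) = -(5x^4 - y)/(-x + 3y^2) = (5x^4 - y)/(x - 3y^2)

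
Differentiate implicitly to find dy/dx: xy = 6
Take d/dx of both sides. Since y is implicitly a function of x, the chain rule attaches a y' = dy/dx factor whenever we differentiate through y.

Set F(x, y) = (left side) − (right side), so the curve is F = 0. Differentiating each term of F:
  d/dx[xy] = x·y' + y
  d/dx[-6] = 0

Collecting, the y'-free part is the partial derivative in x and the y' coefficient is the partial derivative in y:
  ∂F/∂x = y
  ∂F/∂y = x

so d/dx[F(x, y(x))] = ∂F/∂x + (∂F/∂y)·y' = 0. Rearranging,
  dy/dx = -(∂F/∂x)/(∂F/∂y) = -(y)/(x) = -y/x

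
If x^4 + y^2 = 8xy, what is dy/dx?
Apply d/dx to both sides, remembering that y depends on x. Each occurrence of y therefore brings in a y' = dy/dx via the chain rule.

With F(x, y) equal to the left-hand side minus the right, differentiate F term by term:
  d/dx[x^4] = 4x^3
  d/dx[-8xy] = -8x·y' - 8y
  d/dx[y^2] = 2y·y'
Adding these up, d/dx[F] = 0 becomes
  (4x^3 - 8y) + (-8x + 2y)·y' = 0,
so isolating y',
  dy/dx = -(4x^3 - 8y)/(-8x + 2y) = 2(x^3 - 2y)/(4x - y)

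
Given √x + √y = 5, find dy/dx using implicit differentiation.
Take d/dx of both sides. Since y is implicitly a function of x, the chain rule attaches a y' = dy/dx factor whenever we differentiate through y.

Set F(x, y) = (left side) − (right side), so the curve is F = 0. Differentiating each term of F:
  d/dx[√(x)] = 1/(2√(x))
  d/dx[√(y)] = y'/(2√(y))
  d/dx[-5] = 0

Collecting, the y'-free part is the partial derivative in x and the y' coefficient is the partial derivative in y:
  ∂F/∂x = 1/(2√(x))
  ∂F/∂y = 1/(2√(y))

so d/dx[F(x, y(x))] = ∂F/∂x + (∂F/∂y)·y' = 0. Rearranging,
  dy/dx = -(∂F/∂x)/(∂F/∂y) = -(1/(2√(x)))/(1/(2√(y))) = -√(y)/√(x)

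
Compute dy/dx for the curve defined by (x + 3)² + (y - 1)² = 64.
Apply d/dx to both sides, remembering that y depends on x. Each occurrence of y therefore brings in a y' = dy/dx via the chain rule.

With F(x, y) equal to the left-hand side minus the right, differentiate F term by term:
  d/dx[(x + 3)^2] = 2x + 6
  d/dx[(y - 1)^2] = 2·y'(y - 1)
  d/dx[-64] = 0
Adding these up, d/dx[F] = 0 becomes
  (2x + 6) + (2y - 2)·y' = 0,
so isolating y',
  dy/dx = -(2x + 6)/(2y - 2) = (-x - 3)/(y - 1)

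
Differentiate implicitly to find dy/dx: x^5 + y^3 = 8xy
Take d/dx of both sides. Since y is implicitly a function of x, the chain rule attaches a y' = dy/dx factor whenever we differentiate through y.

Set F(x, y) = (left side) − (right side), so the curve is F = 0. Differentiating each term of F:
  d/dx[x^5] = 5x^4
  d/dx[-8xy] = -8x·y' - 8y
  d/dx[y^3] = 3y^2·y'

Collecting, the y'-free part is the partial derivative in x and the y' coefficient is the partial derivative in y:
  ∂F/∂x = 5x^4 - 8y
  ∂F/∂y = -8x + 3y^2

so d/dx[F(x, y(x))] = ∂F/∂x + (∂F/∂y)·y' = 0. Rearranging,
  dy/dx = -(∂F/∂x)/(∂F/∂y) = -(5x^4 - 8y)/(-8x + 3y^2) = (5x^4 - 8y)/(8x - 3y^2)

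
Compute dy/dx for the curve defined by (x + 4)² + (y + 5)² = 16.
Take d/dx of both sides. Since y is implicitly a function of x, the chain rule attaches a y' = dy/dx factor whenever we differentiate through y.

Set F(x, y) = (left side) − (right side), so the curve is F = 0. Differentiating each term of F:
  d/dx[(x + 4)^2] = 2x + 8
  d/dx[(y + 5)^2] = 2·y'(y + 5)
  d/dx[-16] = 0

Collecting, the y'-free part is the partial derivative in x and the y' coefficient is the partial derivative in y:
  ∂F/∂x = 2x + 8
  ∂F/∂y = 2y + 10

so d/dx[F(x, y(x))] = ∂F/∂x + (∂F/∂y)·y' = 0. Rearranging,
  dy/dx = -(∂F/∂x)/(∂F/∂y) = -(2x + 8)/(2y + 10) = (-x - 4)/(y + 5)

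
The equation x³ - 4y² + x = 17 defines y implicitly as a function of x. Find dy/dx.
Apply d/dx to both sides, remembering that y depends on x. Each occurrence of y therefore brings in a y' = dy/dx via the chain rule.

With F(x, y) equal to the left-hand side minus the right, differentiate F term by term:
  d/dx[x^3] = 3x^2
  d/dx[x] = 1
  d/dx[-4y^2] = -8y·y'
  d/dx[-17] = 0
Adding these up, d/dx[F] = 0 becomes
  (3x^2 + 1) + (-8y)·y' = 0,
so isolating y',
  dy/dx = -(3x^2 + 1)/(-8y) = (3x^2 + 1)/(8y)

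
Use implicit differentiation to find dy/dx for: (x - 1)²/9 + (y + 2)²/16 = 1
Apply d/dx to both sides, remembering that y depends on x. Each occurrence of y therefore brings in a y' = dy/dx via the chain rule.

With F(x, y) equal to the left-hand side minus the right, differentiate F term by term:
  d/dx[(x - 1)^2/9] = 2x/9 - 2/9
  d/dx[(y + 2)^2/16] = y'(y + 2)/8
  d/dx[-1] = 0
Adding these up, d/dx[F] = 0 becomes
  (2x/9 - 2/9) + (y/8 + 1/4)·y' = 0,
so isolating y',
  dy/dx = -(2x/9 - 2/9)/(y/8 + 1/4)
        = -(2(x - 1)/9)/((y + 2)/8) = 16(1 - x)/(9(y + 2))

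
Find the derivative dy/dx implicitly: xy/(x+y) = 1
Apply d/dx to both sides, remembering that y depends on x. Each occurrence of y therefore brings in a y' = dy/dx via the chain rule.

With F(x, y) equal to the left-hand side minus the right, differentiate F term by term:
  d/dx[xy/(x + y)] = xy(-y' - 1)/(x + y)^2 + x·y'/(x + y) + y/(x + y)
  d/dx[-1] = 0
Adding these up, d/dx[F] = 0 becomes
  (-xy/(x + y)^2 + y/(x + y)) + (-xy/(x + y)^2 + x/(x + y))·y' = 0,
so isolating y',
  dy/dx = -(-xy/(x + y)^2 + y/(x + y))/(-xy/(x + y)^2 + x/(x + y))
        = -(y^2/(x + y)^2)/(x^2/(x + y)^2) = -y^2/x^2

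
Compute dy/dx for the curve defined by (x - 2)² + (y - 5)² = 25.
Take d/dx of both sides. Since y is implicitly a function of x, the chain rule attaches a y' = dy/dx factor whenever we differentiate through y.

Set F(x, y) = (left side) − (right side), so the curve is F = 0. Differentiating each term of F:
  d/dx[(x - 2)^2] = 2x - 4
  d/dx[(y - 5)^2] = 2·y'(y - 5)
  d/dx[-25] = 0

Collecting, the y'-free part is the partial derivative in x and the y' coefficient is the partial derivative in y:
  ∂F/∂x = 2x - 4
  ∂F/∂y = 2y - 10

so d/dx[F(x, y(x))] = ∂F/∂x + (∂F/∂y)·y' = 0. Rearranging,
  dy/dx = -(∂F/∂x)/(∂F/∂y) = -(2x - 4)/(2y - 10) = (2 - x)/(y - 5)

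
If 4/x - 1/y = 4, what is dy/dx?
Differentiate both sides with respect to x, treating y as y(x). By the chain rule, any term containing y contributes a factor of y' = dy/dx when we differentiate it.

Move every term to one side and write the relation as F(x, y) = 0. Term by term,
  d/dx[-1/y] = y'/y^2
  d/dx[4/x] = -4/x^2
  d/dx[-4] = 0

The pieces without y' make up ∂F/∂x and the coefficient of y' is ∂F/∂y:
  ∂F/∂x = -4/x^2,
  ∂F/∂y = y^(-2).

Since d/dx[F] = ∂F/∂x + (∂F/∂y)·y' = 0, solve for y':
  (∂F/∂y)·y' = -∂F/∂x
  dy/dx = -(∂F/∂x)/(∂F/∂y) = -(-4/x^2)/(y^(-2)) = 4y^2/x^2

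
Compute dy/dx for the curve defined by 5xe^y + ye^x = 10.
Apply d/dx to both sides, remembering that y depends on x. Each occurrence of y therefore brings in a y' = dy/dx via the chain rule.

With F(x, y) equal to the left-hand side minus the right, differentiate F term by term:
  d/dx[5x·e^(y)] = 5x·y'·e^(y) + 5e^(y)
  d/dx[y·e^(x)] = y·e^(x) + y'·e^(x)
  d/dx[-10] = 0
Adding these up, d/dx[F] = 0 becomes
  (y·e^(x) + 5e^(y)) + (5x·e^(y) + e^(x))·y' = 0,
so isolating y',
  dy/dx = -(y·e^(x) + 5e^(y))/(5x·e^(y) + e^(x)) = (-y·e^(x) - 5e^(y))/(5x·e^(y) + e^(x))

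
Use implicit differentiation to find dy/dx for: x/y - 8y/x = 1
Differentiate both sides with respect to x, treating y as y(x). By the chain rule, any term containing y contributes a factor of y' = dy/dx when we differentiate it.

Move every term to one side and write the relation as F(x, y) = 0. Term by term,
  d/dx[x/y] = -x·y'/y^2 + 1/y
  d/dx[-8y/x] = -8·y'/x + 8y/x^2
  d/dx[-1] = 0

The pieces without y' make up ∂F/∂x and the coefficient of y' is ∂F/∂y:
  ∂F/∂x = 1/y + 8y/x^2,
  ∂F/∂y = -x/y^2 - 8/x.

Since d/dx[F] = ∂F/∂x + (∂F/∂y)·y' = 0, solve for y':
  (∂F/∂y)·y' = -∂F/∂x
  dy/dx = -(∂F/∂x)/(∂F/∂y) = -(1/y + 8y/x^2)/(-x/y^2 - 8/x)
        = -((x^2 + 8y^2)/(x^2y))/(-(x^2 + 8y^2)/(xy^2)) = y/x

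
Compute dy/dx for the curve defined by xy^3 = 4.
Apply d/dx to both sides, remembering that y depends on x. Each occurrence of y therefore brings in a y' = dy/dx via the chain rule.

With F(x, y) equal to the left-hand side minus the right, differentiate F term by term:
  d/dx[xy^3] = 3xy^2·y' + y^3
  d/dx[-4] = 0
Adding these up, d/dx[F] = 0 becomes
  (y^3) + (3xy^2)·y' = 0,
so isolating y',
  dy/dx = -(y^3)/(3xy^2) = -y/(3x)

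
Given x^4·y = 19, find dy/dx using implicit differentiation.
Differentiate both sides with respect to x, treating y as y(x). By the chain rule, any term containing y contributes a factor of y' = dy/dx when we differentiate it.

Move every term to one side and write the relation as F(x, y) = 0. Term by term,
  d/dx[x^4y] = x^4·y' + 4x^3y
  d/dx[-19] = 0

The pieces without y' make up ∂F/∂x and the coefficient of y' is ∂F/∂y:
  ∂F/∂x = 4x^3y,
  ∂F/∂y = x^4.

Since d/dx[F] = ∂F/∂x + (∂F/∂y)·y' = 0, solve for y':
  (∂F/∂y)·y' = -∂F/∂x
  dy/dx = -(∂F/∂x)/(∂F/∂y) = -(4x^3y)/(x^4) = -4y/x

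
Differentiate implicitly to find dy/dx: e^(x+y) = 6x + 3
Differentiate both sides with respect to x, treating y as y(x). By the chain rule, any term containing y contributes a factor of y' = dy/dx when we differentiate it.

Move every term to one side and write the relation as F(x, y) = 0. Term by term,
  d/dx[-6x] = -6
  d/dx[e^(x + y)] = (y' + 1)·e^(x + y)
  d/dx[-3] = 0

The pieces without y' make up ∂F/∂x and the coefficient of y' is ∂F/∂y:
  ∂F/∂x = e^(x + y) - 6,
  ∂F/∂y = e^(x + y).

Since d/dx[F] = ∂F/∂x + (∂F/∂y)·y' = 0, solve for y':
  (∂F/∂y)·y' = -∂F/∂x
  dy/dx = -(∂F/∂x)/(∂F/∂y) = -(e^(x + y) - 6)/(e^(x + y)) = 6e^(-x - y) - 1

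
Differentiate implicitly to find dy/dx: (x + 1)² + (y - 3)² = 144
Apply d/dx to both sides, remembering that y depends on x. Each occurrence of y therefore brings in a y' = dy/dx via the chain rule.

With F(x, y) equal to the left-hand side minus the right, differentiate F term by term:
  d/dx[(x + 1)^2] = 2x + 2
  d/dx[(y - 3)^2] = 2·y'(y - 3)
  d/dx[-144] = 0
Adding these up, d/dx[F] = 0 becomes
  (2x + 2) + (2y - 6)·y' = 0,
so isolating y',
  dy/dx = -(2x + 2)/(2y - 6) = (-x - 1)/(y - 3)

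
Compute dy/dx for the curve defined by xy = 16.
Take d/dx of both sides. Since y is implicitly a function of x, the chain rule attaches a y' = dy/dx factor whenever we differentiate through y.

Set F(x, y) = (left side) − (right side), so the curve is F = 0. Differentiating each term of F:
  d/dx[xy] = x·y' + y
  d/dx[-16] = 0

Collecting, the y'-free part is the partial derivative in x and the y' coefficient is the partial derivative in y:
  ∂F/∂x = y
  ∂F/∂y = x

so d/dx[F(x, y(x))] = ∂F/∂x + (∂F/∂y)·y' = 0. Rearranging,
  dy/dx = -(∂F/∂x)/(∂F/∂y) = -(y)/(x) = -y/x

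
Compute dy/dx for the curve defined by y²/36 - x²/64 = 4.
Differentiate the relation implicitly: treat y = y(x) and apply the chain rule, so every y-derivative picks up a y' = dy/dx factor.

With everything moved to the left-hand side, differentiate term by term:
  d/dx[-x^2/64] = -x/32
  d/dx[y^2/36] = y·y'/18
  d/dx[-4] = 0

Separating the contributions that come from x directly and those that come through y:
  without y':      -x/32
  multiplying y':  y/18

so (-x/32) + (y/18)·y' = 0, and therefore
  dy/dx = -(-x/32)/(y/18) = 9x/(16y)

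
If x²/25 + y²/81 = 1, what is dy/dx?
Take d/dx of both sides. Since y is implicitly a function of x, the chain rule attaches a y' = dy/dx factor whenever we differentiate through y.

Set F(x, y) = (left side) − (right side), so the curve is F = 0. Differentiating each term of F:
  d/dx[x^2/25] = 2x/25
  d/dx[y^2/81] = 2y·y'/81
  d/dx[-1] = 0

Collecting, the y'-free part is the partial derivative in x and the y' coefficient is the partial derivative in y:
  ∂F/∂x = 2x/25
  ∂F/∂y = 2y/81

so d/dx[F(x, y(x))] = ∂F/∂x + (∂F/∂y)·y' = 0. Rearranging,
  dy/dx = -(∂F/∂x)/(∂F/∂y) = -(2x/25)/(2y/81) = -81x/(25y)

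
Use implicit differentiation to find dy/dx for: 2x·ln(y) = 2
Apply d/dx to both sides, remembering that y depends on x. Each occurrence of y therefore brings in a y' = dy/dx via the chain rule.

With F(x, y) equal to the left-hand side minus the right, differentiate F term by term:
  d/dx[2x·ln(y)] = 2x·y'/y + 2ln(y)
  d/dx[-2] = 0
Adding these up, d/dx[F] = 0 becomes
  (2ln(y)) + (2x/y)·y' = 0,
so isolating y',
  dy/dx = -(2ln(y))/(2x/y) = -y·ln(y)/x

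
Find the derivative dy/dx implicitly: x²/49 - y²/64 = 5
Differentiate the relation implicitly: treat y = y(x) and apply the chain rule, so every y-derivative picks up a y' = dy/dx factor.

With everything moved to the left-hand side, differentiate term by term:
  d/dx[x^2/49] = 2x/49
  d/dx[-y^2/64] = -y·y'/32
  d/dx[-5] = 0

Separating the contributions that come from x directly and those that come through y:
  without y':      2x/49
  multiplying y':  -y/32

so (2x/49) + (-y/32)·y' = 0, and therefore
  dy/dx = -(2x/49)/(-y/32) = 64x/(49y)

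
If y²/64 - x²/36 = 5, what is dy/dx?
Differentiate both sides with respect to x, treating y as y(x). By the chain rule, any term containing y contributes a factor of y' = dy/dx when we differentiate it.

Move every term to one side and write the relation as F(x, y) = 0. Term by term,
  d/dx[-x^2/36] = -x/18
  d/dx[y^2/64] = y·y'/32
  d/dx[-5] = 0

The pieces without y' make up ∂F/∂x and the coefficient of y' is ∂F/∂y:
  ∂F/∂x = -x/18,
  ∂F/∂y = y/32.

Since d/dx[F] = ∂F/∂x + (∂F/∂y)·y' = 0, solve for y':
  (∂F/∂y)·y' = -∂F/∂x
  dy/dx = -(∂F/∂x)/(∂F/∂y) = -(-x/18)/(y/32) = 16x/(9y)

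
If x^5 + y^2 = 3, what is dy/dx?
Take d/dx of both sides. Since y is implicitly a function of x, the chain rule attaches a y' = dy/dx factor whenever we differentiate through y.

Set F(x, y) = (left side) − (right side), so the curve is F = 0. Differentiating each term of F:
  d/dx[x^5] = 5x^4
  d/dx[y^2] = 2y·y'
  d/dx[-3] = 0

Collecting, the y'-free part is the partial derivative in x and the y' coefficient is the partial derivative in y:
  ∂F/∂x = 5x^4
  ∂F/∂y = 2y

so d/dx[F(x, y(x))] = ∂F/∂x + (∂F/∂y)·y' = 0. Rearranging,
  dy/dx = -(∂F/∂x)/(∂F/∂y) = -(5x^4)/(2y) = -5x^4/(2y)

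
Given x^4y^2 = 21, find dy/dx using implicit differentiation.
Take d/dx of both sides. Since y is implicitly a function of x, the chain rule attaches a y' = dy/dx factor whenever we differentiate through y.

Set F(x, y) = (left side) − (right side), so the curve is F = 0. Differentiating each term of F:
  d/dx[x^4y^2] = 2x^4y·y' + 4x^3y^2
  d/dx[-21] = 0

Collecting, the y'-free part is the partial derivative in x and the y' coefficient is the partial derivative in y:
  ∂F/∂x = 4x^3y^2
  ∂F/∂y = 2x^4y

so d/dx[F(x, y(x))] = ∂F/∂x + (∂F/∂y)·y' = 0. Rearranging,
  dy/dx = -(∂F/∂x)/(∂F/∂y) = -(4x^3y^2)/(2x^4y) = -2y/x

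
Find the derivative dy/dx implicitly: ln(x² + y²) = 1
Differentiate both sides with respect to x, treating y as y(x). By the chain rule, any term containing y contributes a factor of y' = dy/dx when we differentiate it.

Move every term to one side and write the relation as F(x, y) = 0. Term by term,
  d/dx[ln(x^2 + y^2)] = (2x + 2y·y')/(x^2 + y^2)
  d/dx[-1] = 0

The pieces without y' make up ∂F/∂x and the coefficient of y' is ∂F/∂y:
  ∂F/∂x = 2x/(x^2 + y^2),
  ∂F/∂y = 2y/(x^2 + y^2).

Since d/dx[F] = ∂F/∂x + (∂F/∂y)·y' = 0, solve for y':
  (∂F/∂y)·y' = -∂F/∂x
  dy/dx = -(∂F/∂x)/(∂F/∂y) = -(2x/(x^2 + y^2))/(2y/(x^2 + y^2)) = -x/y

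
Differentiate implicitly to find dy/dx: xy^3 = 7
Take d/dx of both sides. Since y is implicitly a function of x, the chain rule attaches a y' = dy/dx factor whenever we differentiate through y.

Set F(x, y) = (left side) − (right side), so the curve is F = 0. Differentiating each term of F:
  d/dx[xy^3] = 3xy^2·y' + y^3
  d/dx[-7] = 0

Collecting, the y'-free part is the partial derivative in x and the y' coefficient is the partial derivative in y:
  ∂F/∂x = y^3
  ∂F/∂y = 3xy^2

so d/dx[F(x, y(x))] = ∂F/∂x + (∂F/∂y)·y' = 0. Rearranging,
  dy/dx = -(∂F/∂x)/(∂F/∂y) = -(y^3)/(3xy^2) = -y/(3x)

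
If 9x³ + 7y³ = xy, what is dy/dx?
Differentiate the relation implicitly: treat y = y(x) and apply the chain rule, so every y-derivative picks up a y' = dy/dx factor.

With everything moved to the left-hand side, differentiate term by term:
  d/dx[9x^3] = 27x^2
  d/dx[-xy] = -x·y' - y
  d/dx[7y^3] = 21y^2·y'

Separating the contributions that come from x directly and those that come through y:
  without y':      27x^2 - y
  multiplying y':  -x + 21y^2

so (27x^2 - y) + (-x + 21y^2)·y' = 0, and therefore
  dy/dx = -(27x^2 - y)/(-x + 21y^2) = (27x^2 - y)/(x - 21y^2)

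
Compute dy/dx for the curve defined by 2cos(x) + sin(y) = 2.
Take d/dx of both sides. Since y is implicitly a function of x, the chain rule attaches a y' = dy/dx factor whenever we differentiate through y.

Set F(x, y) = (left side) − (right side), so the curve is F = 0. Differentiating each term of F:
  d/dx[sin(y)] = y'·cos(y)
  d/dx[2cos(x)] = -2sin(x)
  d/dx[-2] = 0

Collecting, the y'-free part is the partial derivative in x and the y' coefficient is the partial derivative in y:
  ∂F/∂x = -2sin(x)
  ∂F/∂y = cos(y)

so d/dx[F(x, y(x))] = ∂F/∂x + (∂F/∂y)·y' = 0. Rearranging,
  dy/dx = -(∂F/∂x)/(∂F/∂y) = -(-2sin(x))/(cos(y)) = 2sin(x)/cos(y)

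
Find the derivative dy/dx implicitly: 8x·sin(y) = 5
Differentiate the relation implicitly: treat y = y(x) and apply the chain rule, so every y-derivative picks up a y' = dy/dx factor.

With everything moved to the left-hand side, differentiate term by term:
  d/dx[8x·sin(y)] = 8x·y'·cos(y) + 8sin(y)
  d/dx[-5] = 0

Separating the contributions that come from x directly and those that come through y:
  without y':      8sin(y)
  multiplying y':  8x·cos(y)

so (8sin(y)) + (8x·cos(y))·y' = 0, and therefore
  dy/dx = -(8sin(y))/(8x·cos(y)) = -tan(y)/x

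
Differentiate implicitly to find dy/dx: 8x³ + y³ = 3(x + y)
Differentiate both sides with respect to x, treating y as y(x). By the chain rule, any term containing y contributes a factor of y' = dy/dx when we differentiate it.

Move every term to one side and write the relation as F(x, y) = 0. Term by term,
  d/dx[8x^3] = 24x^2
  d/dx[-3x] = -3
  d/dx[y^3] = 3y^2·y'
  d/dx[-3y] = -3·y'

The pieces without y' make up ∂F/∂x and the coefficient of y' is ∂F/∂y:
  ∂F/∂x = 24x^2 - 3,
  ∂F/∂y = 3y^2 - 3.

Since d/dx[F] = ∂F/∂x + (∂F/∂y)·y' = 0, solve for y':
  (∂F/∂y)·y' = -∂F/∂x
  dy/dx = -(∂F/∂x)/(∂F/∂y) = -(24x^2 - 3)/(3y^2 - 3) = (1 - 8x^2)/(y^2 - 1)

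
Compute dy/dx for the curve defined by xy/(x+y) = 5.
Take d/dx of both sides. Since y is implicitly a function of x, the chain rule attaches a y' = dy/dx factor whenever we differentiate through y.

Set F(x, y) = (left side) − (right side), so the curve is F = 0. Differentiating each term of F:
  d/dx[xy/(x + y)] = xy(-y' - 1)/(x + y)^2 + x·y'/(x + y) + y/(x + y)
  d/dx[-5] = 0

Collecting, the y'-free part is the partial derivative in x and the y' coefficient is the partial derivative in y:
  ∂F/∂x = -xy/(x + y)^2 + y/(x + y)
  ∂F/∂y = -xy/(x + y)^2 + x/(x + y)

so d/dx[F(x, y(x))] = ∂F/∂x + (∂F/∂y)·y' = 0. Rearranging,
  dy/dx = -(∂F/∂x)/(∂F/∂y) = -(-xy/(x + y)^2 + y/(x + y))/(-xy/(x + y)^2 + x/(x + y))
        = -(y^2/(x + y)^2)/(x^2/(x + y)^2) = -y^2/x^2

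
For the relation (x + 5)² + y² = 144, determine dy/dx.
Differentiate the relation implicitly: treat y = y(x) and apply the chain rule, so every y-derivative picks up a y' = dy/dx factor.

With everything moved to the left-hand side, differentiate term by term:
  d/dx[y^2] = 2y·y'
  d/dx[(x + 5)^2] = 2x + 10
  d/dx[-144] = 0

Separating the contributions that come from x directly and those that come through y:
  without y':      2x + 10
  multiplying y':  2y

so (2x + 10) + (2y)·y' = 0, and therefore
  dy/dx = -(2x + 10)/(2y) = (-x - 5)/y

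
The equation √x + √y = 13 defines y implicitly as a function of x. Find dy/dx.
Differentiate both sides with respect to x, treating y as y(x). By the chain rule, any term containing y contributes a factor of y' = dy/dx when we differentiate it.

Move every term to one side and write the relation as F(x, y) = 0. Term by term,
  d/dx[√(x)] = 1/(2√(x))
  d/dx[√(y)] = y'/(2√(y))
  d/dx[-13] = 0

The pieces without y' make up ∂F/∂x and the coefficient of y' is ∂F/∂y:
  ∂F/∂x = 1/(2√(x)),
  ∂F/∂y = 1/(2√(y)).

Since d/dx[F] = ∂F/∂x + (∂F/∂y)·y' = 0, solve for y':
  (∂F/∂y)·y' = -∂F/∂x
  dy/dx = -(∂F/∂x)/(∂F/∂y) = -(1/(2√(x)))/(1/(2√(y))) = -√(y)/√(x)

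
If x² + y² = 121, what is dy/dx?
Differentiate both sides with respect to x, treating y as y(x). By the chain rule, any term containing y contributes a factor of y' = dy/dx when we differentiate it.

Move every term to one side and write the relation as F(x, y) = 0. Term by term,
  d/dx[x^2] = 2x
  d/dx[y^2] = 2y·y'
  d/dx[-121] = 0

The pieces without y' make up ∂F/∂x and the coefficient of y' is ∂F/∂y:
  ∂F/∂x = 2x,
  ∂F/∂y = 2y.

Since d/dx[F] = ∂F/∂x + (∂F/∂y)·y' = 0, solve for y':
  (∂F/∂y)·y' = -∂F/∂x
  dy/dx = -(∂F/∂x)/(∂F/∂y) = -(2x)/(2y) = -x/y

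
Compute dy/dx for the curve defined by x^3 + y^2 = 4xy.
Take d/dx of both sides. Since y is implicitly a function of x, the chain rule attaches a y' = dy/dx factor whenever we differentiate through y.

Set F(x, y) = (left side) − (right side), so the curve is F = 0. Differentiating each term of F:
  d/dx[x^3] = 3x^2
  d/dx[-4xy] = -4x·y' - 4y
  d/dx[y^2] = 2y·y'

Collecting, the y'-free part is the partial derivative in x and the y' coefficient is the partial derivative in y:
  ∂F/∂x = 3x^2 - 4y
  ∂F/∂y = -4x + 2y

so d/dx[F(x, y(x))] = ∂F/∂x + (∂F/∂y)·y' = 0. Rearranging,
  dy/dx = -(∂F/∂x)/(∂F/∂y) = -(3x^2 - 4y)/(-4x + 2y) = (3x^2 - 4y)/(2(2x - y))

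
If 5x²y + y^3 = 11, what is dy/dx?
Take d/dx of both sides. Since y is implicitly a function of x, the chain rule attaches a y' = dy/dx factor whenever we differentiate through y.

Set F(x, y) = (left side) − (right side), so the curve is F = 0. Differentiating each term of F:
  d/dx[5x^2y] = 5x^2·y' + 10xy
  d/dx[y^3] = 3y^2·y'
  d/dx[-11] = 0

Collecting, the y'-free part is the partial derivative in x and the y' coefficient is the partial derivative in y:
  ∂F/∂x = 10xy
  ∂F/∂y = 5x^2 + 3y^2

so d/dx[F(x, y(x))] = ∂F/∂x + (∂F/∂y)·y' = 0. Rearranging,
  dy/dx = -(∂F/∂x)/(∂F/∂y) = -(10xy)/(5x^2 + 3y^2) = -10xy/(5x^2 + 3y^2)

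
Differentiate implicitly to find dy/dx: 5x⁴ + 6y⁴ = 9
Differentiate the relation implicitly: treat y = y(x) and apply the chain rule, so every y-derivative picks up a y' = dy/dx factor.

With everything moved to the left-hand side, differentiate term by term:
  d/dx[5x^4] = 20x^3
  d/dx[6y^4] = 24y^3·y'
  d/dx[-9] = 0

Separating the contributions that come from x directly and those that come through y:
  without y':      20x^3
  multiplying y':  24y^3

so (20x^3) + (24y^3)·y' = 0, and therefore
  dy/dx = -(20x^3)/(24y^3) = -5x^3/(6y^3)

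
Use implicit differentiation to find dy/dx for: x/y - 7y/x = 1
Differentiate the relation implicitly: treat y = y(x) and apply the chain rule, so every y-derivative picks up a y' = dy/dx factor.

With everything moved to the left-hand side, differentiate term by term:
  d/dx[x/y] = -x·y'/y^2 + 1/y
  d/dx[-7y/x] = -7·y'/x + 7y/x^2
  d/dx[-1] = 0

Separating the contributions that come from x directly and those that come through y:
  without y':      1/y + 7y/x^2
  multiplying y':  -x/y^2 - 7/x

so (1/y + 7y/x^2) + (-x/y^2 - 7/x)·y' = 0, and therefore
  dy/dx = -(1/y + 7y/x^2)/(-x/y^2 - 7/x)
        = -((x^2 + 7y^2)/(x^2y))/(-(x^2 + 7y^2)/(xy^2)) = y/x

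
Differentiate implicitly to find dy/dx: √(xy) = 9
Apply d/dx to both sides, remembering that y depends on x. Each occurrence of y therefore brings in a y' = dy/dx via the chain rule.

With F(x, y) equal to the left-hand side minus the right, differentiate F term by term:
  d/dx[√(xy)] = √(xy)(x·y'/2 + y/2)/(xy)
  d/dx[-9] = 0
Adding these up, d/dx[F] = 0 becomes
  (√(xy)/(2x)) + (√(xy)/(2y))·y' = 0,
so isolating y',
  dy/dx = -(√(xy)/(2x))/(√(xy)/(2y)) = -y/x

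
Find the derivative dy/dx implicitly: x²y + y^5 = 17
Differentiate the relation implicitly: treat y = y(x) and apply the chain rule, so every y-derivative picks up a y' = dy/dx factor.

With everything moved to the left-hand side, differentiate term by term:
  d/dx[x^2y] = x^2·y' + 2xy
  d/dx[y^5] = 5y^4·y'
  d/dx[-17] = 0

Separating the contributions that come from x directly and those that come through y:
  without y':      2xy
  multiplying y':  x^2 + 5y^4

so (2xy) + (x^2 + 5y^4)·y' = 0, and therefore
  dy/dx = -(2xy)/(x^2 + 5y^4) = -2xy/(x^2 + 5y^4)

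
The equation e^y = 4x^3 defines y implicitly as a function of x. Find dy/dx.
Take d/dx of both sides. Since y is implicitly a function of x, the chain rule attaches a y' = dy/dx factor whenever we differentiate through y.

Set F(x, y) = (left side) − (right side), so the curve is F = 0. Differentiating each term of F:
  d/dx[-4x^3] = -12x^2
  d/dx[e^(y)] = y'·e^(y)

Collecting, the y'-free part is the partial derivative in x and the y' coefficient is the partial derivative in y:
  ∂F/∂x = -12x^2
  ∂F/∂y = e^(y)

so d/dx[F(x, y(x))] = ∂F/∂x + (∂F/∂y)·y' = 0. Rearranging,
  dy/dx = -(∂F/∂x)/(∂F/∂y) = -(-12x^2)/(e^(y)) = 12x^2e^(-y)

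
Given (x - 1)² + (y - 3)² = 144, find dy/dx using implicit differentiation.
Differentiate both sides with respect to x, treating y as y(x). By the chain rule, any term containing y contributes a factor of y' = dy/dx when we differentiate it.

Move every term to one side and write the relation as F(x, y) = 0. Term by term,
  d/dx[(x - 1)^2] = 2x - 2
  d/dx[(y - 3)^2] = 2·y'(y - 3)
  d/dx[-144] = 0

The pieces without y' make up ∂F/∂x and the coefficient of y' is ∂F/∂y:
  ∂F/∂x = 2x - 2,
  ∂F/∂y = 2y - 6.

Since d/dx[F] = ∂F/∂x + (∂F/∂y)·y' = 0, solve for y':
  (∂F/∂y)·y' = -∂F/∂x
  dy/dx = -(∂F/∂x)/(∂F/∂y) = -(2x - 2)/(2y - 6) = (1 - x)/(y - 3)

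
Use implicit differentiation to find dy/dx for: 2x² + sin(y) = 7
Differentiate the relation implicitly: treat y = y(x) and apply the chain rule, so every y-derivative picks up a y' = dy/dx factor.

With everything moved to the left-hand side, differentiate term by term:
  d/dx[2x^2] = 4x
  d/dx[sin(y)] = y'·cos(y)
  d/dx[-7] = 0

Separating the contributions that come from x directly and those that come through y:
  without y':      4x
  multiplying y':  cos(y)

so (4x) + (cos(y))·y' = 0, and therefore
  dy/dx = -(4x)/(cos(y)) = -4x/cos(y)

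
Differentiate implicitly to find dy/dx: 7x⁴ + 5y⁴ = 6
Apply d/dx to both sides, remembering that y depends on x. Each occurrence of y therefore brings in a y' = dy/dx via the chain rule.

With F(x, y) equal to the left-hand side minus the right, differentiate F term by term:
  d/dx[7x^4] = 28x^3
  d/dx[5y^4] = 20y^3·y'
  d/dx[-6] = 0
Adding these up, d/dx[F] = 0 becomes
  (28x^3) + (20y^3)·y' = 0,
so isolating y',
  dy/dx = -(28x^3)/(20y^3) = -7x^3/(5y^3)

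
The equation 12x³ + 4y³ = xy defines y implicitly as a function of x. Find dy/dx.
Differentiate both sides with respect to x, treating y as y(x). By the chain rule, any term containing y contributes a factor of y' = dy/dx when we differentiate it.

Move every term to one side and write the relation as F(x, y) = 0. Term by term,
  d/dx[12x^3] = 36x^2
  d/dx[-xy] = -x·y' - y
  d/dx[4y^3] = 12y^2·y'

The pieces without y' make up ∂F/∂x and the coefficient of y' is ∂F/∂y:
  ∂F/∂x = 36x^2 - y,
  ∂F/∂y = -x + 12y^2.

Since d/dx[F] = ∂F/∂x + (∂F/∂y)·y' = 0, solve for y':
  (∂F/∂y)·y' = -∂F/∂x
  dy/dx = -(∂F/∂x)/(∂F/∂y) = -(36x^2 - y)/(-x + 12y^2) = (36x^2 - y)/(x - 12y^2)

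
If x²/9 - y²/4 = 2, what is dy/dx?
Differentiate the relation implicitly: treat y = y(x) and apply the chain rule, so every y-derivative picks up a y' = dy/dx factor.

With everything moved to the left-hand side, differentiate term by term:
  d/dx[x^2/9] = 2x/9
  d/dx[-y^2/4] = -y·y'/2
  d/dx[-2] = 0

Separating the contributions that come from x directly and those that come through y:
  without y':      2x/9
  multiplying y':  -y/2

so (2x/9) + (-y/2)·y' = 0, and therefore
  dy/dx = -(2x/9)/(-y/2) = 4x/(9y)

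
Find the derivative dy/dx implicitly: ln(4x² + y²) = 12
Apply d/dx to both sides, remembering that y depends on x. Each occurrence of y therefore brings in a y' = dy/dx via the chain rule.

With F(x, y) equal to the left-hand side minus the right, differentiate F term by term:
  d/dx[ln(4x^2 + y^2)] = (8x + 2y·y')/(4x^2 + y^2)
  d/dx[-12] = 0
Adding these up, d/dx[F] = 0 becomes
  (8x/(4x^2 + y^2)) + (2y/(4x^2 + y^2))·y' = 0,
so isolating y',
  dy/dx = -(8x/(4x^2 + y^2))/(2y/(4x^2 + y^2)) = -4x/y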